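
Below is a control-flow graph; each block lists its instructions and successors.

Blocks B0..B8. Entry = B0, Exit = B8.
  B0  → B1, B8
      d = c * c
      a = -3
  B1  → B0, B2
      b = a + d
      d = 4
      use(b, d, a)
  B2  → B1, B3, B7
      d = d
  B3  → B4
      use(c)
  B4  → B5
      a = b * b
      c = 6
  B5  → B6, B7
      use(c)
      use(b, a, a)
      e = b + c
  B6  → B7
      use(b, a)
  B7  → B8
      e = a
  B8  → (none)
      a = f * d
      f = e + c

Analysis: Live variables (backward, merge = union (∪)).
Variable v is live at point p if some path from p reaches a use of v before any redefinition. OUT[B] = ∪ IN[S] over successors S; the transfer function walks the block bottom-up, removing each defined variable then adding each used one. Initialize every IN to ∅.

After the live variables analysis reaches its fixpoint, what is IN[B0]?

Answer: {c, e, f}

Working:
Converged values:
  B0: | IN={c, e, f} | OUT={a, c, d, e, f}
  B1: | IN={a, c, d, e, f} | OUT={a, b, c, d, e, f}
  B2: | IN={a, b, c, d, e, f} | OUT={a, b, c, d, e, f}
  B3: | IN={b, c, d, f} | OUT={b, d, f}
  B4: | IN={b, d, f} | OUT={a, b, c, d, f}
  B5: | IN={a, b, c, d, f} | OUT={a, b, c, d, f}
  B6: | IN={a, b, c, d, f} | OUT={a, c, d, f}
  B7: | IN={a, c, d, f} | OUT={c, d, e, f}
  B8: | IN={c, d, e, f} | OUT={}

Merge at B0: OUT[B0] = IN[B1] ⊔ IN[B8] = {a, c, d, e, f}
Applying B0's transfer function to that OUT value gives IN[B0] (row B0 above).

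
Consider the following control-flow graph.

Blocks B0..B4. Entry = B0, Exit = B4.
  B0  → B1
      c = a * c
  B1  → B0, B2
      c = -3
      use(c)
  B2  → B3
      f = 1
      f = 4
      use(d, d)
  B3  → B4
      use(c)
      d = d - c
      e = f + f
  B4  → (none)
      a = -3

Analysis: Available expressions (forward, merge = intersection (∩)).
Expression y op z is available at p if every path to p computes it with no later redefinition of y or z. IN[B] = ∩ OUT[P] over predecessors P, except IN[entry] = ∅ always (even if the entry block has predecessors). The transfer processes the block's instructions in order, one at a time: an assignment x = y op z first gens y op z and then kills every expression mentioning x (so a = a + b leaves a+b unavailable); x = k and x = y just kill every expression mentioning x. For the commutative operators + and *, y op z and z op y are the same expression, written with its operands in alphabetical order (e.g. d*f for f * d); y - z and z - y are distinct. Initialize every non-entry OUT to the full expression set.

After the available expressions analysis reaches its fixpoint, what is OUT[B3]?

Converged values:
  B0: | IN={} | OUT={}
  B1: | IN={} | OUT={}
  B2: | IN={} | OUT={}
  B3: | IN={} | OUT={f+f}
  B4: | IN={f+f} | OUT={f+f}

Merge at B3: IN[B3] = OUT[B2] = {}
Applying B3's transfer function to that IN value gives OUT[B3] (row B3 above).

Answer: {f+f}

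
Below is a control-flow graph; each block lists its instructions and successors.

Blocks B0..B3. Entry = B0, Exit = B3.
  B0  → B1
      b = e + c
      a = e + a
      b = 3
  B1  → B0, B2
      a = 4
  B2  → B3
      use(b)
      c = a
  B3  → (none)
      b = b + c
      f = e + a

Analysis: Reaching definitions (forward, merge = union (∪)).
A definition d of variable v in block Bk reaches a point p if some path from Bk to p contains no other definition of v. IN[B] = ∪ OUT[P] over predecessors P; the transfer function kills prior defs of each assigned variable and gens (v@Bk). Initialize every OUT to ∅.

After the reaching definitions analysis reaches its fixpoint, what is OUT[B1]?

Per-block solution:
  B0: | IN={a@B1, b@B0} | OUT={a@B0, b@B0}
  B1: | IN={a@B0, b@B0} | OUT={a@B1, b@B0}
  B2: | IN={a@B1, b@B0} | OUT={a@B1, b@B0, c@B2}
  B3: | IN={a@B1, b@B0, c@B2} | OUT={a@B1, b@B3, c@B2, f@B3}

Merge at B1: IN[B1] = OUT[B0] = {a@B0, b@B0}
Applying B1's transfer function to that IN value gives OUT[B1] (row B1 above).

Answer: {a@B1, b@B0}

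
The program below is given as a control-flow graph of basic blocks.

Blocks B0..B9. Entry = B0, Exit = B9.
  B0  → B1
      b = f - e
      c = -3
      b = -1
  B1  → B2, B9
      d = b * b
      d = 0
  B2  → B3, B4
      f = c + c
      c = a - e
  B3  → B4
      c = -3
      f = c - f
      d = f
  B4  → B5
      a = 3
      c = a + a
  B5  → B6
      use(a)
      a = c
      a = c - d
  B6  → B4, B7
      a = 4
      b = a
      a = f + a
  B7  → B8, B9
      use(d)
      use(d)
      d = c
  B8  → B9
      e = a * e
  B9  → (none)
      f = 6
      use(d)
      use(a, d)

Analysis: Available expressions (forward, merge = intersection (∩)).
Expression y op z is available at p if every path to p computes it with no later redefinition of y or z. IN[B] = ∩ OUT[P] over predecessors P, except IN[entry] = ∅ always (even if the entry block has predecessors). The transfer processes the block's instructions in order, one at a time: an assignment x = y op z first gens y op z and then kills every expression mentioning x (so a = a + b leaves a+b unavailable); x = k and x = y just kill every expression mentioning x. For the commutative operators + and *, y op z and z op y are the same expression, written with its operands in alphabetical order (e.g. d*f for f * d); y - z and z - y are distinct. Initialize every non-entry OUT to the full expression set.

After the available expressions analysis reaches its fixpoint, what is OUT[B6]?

Answer: {c-d}

Derivation:
Fixpoint table:
  B0:  IN={}  OUT={f-e}
  B1:  IN={f-e}  OUT={b*b, f-e}
  B2:  IN={b*b, f-e}  OUT={a-e, b*b}
  B3:  IN={a-e, b*b}  OUT={a-e, b*b}
  B4:  IN={}  OUT={a+a}
  B5:  IN={a+a}  OUT={c-d}
  B6:  IN={c-d}  OUT={c-d}
  B7:  IN={c-d}  OUT={}
  B8:  IN={}  OUT={}
  B9:  IN={}  OUT={}

Merge at B6: IN[B6] = OUT[B5] = {c-d}
Applying B6's transfer function to that IN value gives OUT[B6] (row B6 above).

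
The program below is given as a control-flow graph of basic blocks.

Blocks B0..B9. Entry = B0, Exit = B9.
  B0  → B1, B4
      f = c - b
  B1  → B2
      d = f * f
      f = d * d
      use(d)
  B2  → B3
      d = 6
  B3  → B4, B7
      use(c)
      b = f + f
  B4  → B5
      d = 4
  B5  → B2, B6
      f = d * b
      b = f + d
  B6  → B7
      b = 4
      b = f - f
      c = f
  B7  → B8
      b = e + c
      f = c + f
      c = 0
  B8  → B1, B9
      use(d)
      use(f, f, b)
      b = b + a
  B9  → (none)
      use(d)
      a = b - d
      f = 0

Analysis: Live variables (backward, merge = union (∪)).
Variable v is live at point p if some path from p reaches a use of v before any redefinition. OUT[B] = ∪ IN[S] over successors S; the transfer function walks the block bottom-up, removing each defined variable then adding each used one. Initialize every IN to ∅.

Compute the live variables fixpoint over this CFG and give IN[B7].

Converged values:
  B0:   IN={a, b, c, e}   OUT={a, b, c, e, f}
  B1:   IN={a, c, e, f}   OUT={a, c, e, f}
  B2:   IN={a, c, e, f}   OUT={a, c, d, e, f}
  B3:   IN={a, c, d, e, f}   OUT={a, b, c, d, e, f}
  B4:   IN={a, b, c, e}   OUT={a, b, c, d, e}
  B5:   IN={a, b, c, d, e}   OUT={a, c, d, e, f}
  B6:   IN={a, d, e, f}   OUT={a, c, d, e, f}
  B7:   IN={a, c, d, e, f}   OUT={a, b, c, d, e, f}
  B8:   IN={a, b, c, d, e, f}   OUT={a, b, c, d, e, f}
  B9:   IN={b, d}   OUT={}

Merge at B7: OUT[B7] = IN[B8] = {a, b, c, d, e, f}
Applying B7's transfer function to that OUT value gives IN[B7] (row B7 above).

Answer: {a, c, d, e, f}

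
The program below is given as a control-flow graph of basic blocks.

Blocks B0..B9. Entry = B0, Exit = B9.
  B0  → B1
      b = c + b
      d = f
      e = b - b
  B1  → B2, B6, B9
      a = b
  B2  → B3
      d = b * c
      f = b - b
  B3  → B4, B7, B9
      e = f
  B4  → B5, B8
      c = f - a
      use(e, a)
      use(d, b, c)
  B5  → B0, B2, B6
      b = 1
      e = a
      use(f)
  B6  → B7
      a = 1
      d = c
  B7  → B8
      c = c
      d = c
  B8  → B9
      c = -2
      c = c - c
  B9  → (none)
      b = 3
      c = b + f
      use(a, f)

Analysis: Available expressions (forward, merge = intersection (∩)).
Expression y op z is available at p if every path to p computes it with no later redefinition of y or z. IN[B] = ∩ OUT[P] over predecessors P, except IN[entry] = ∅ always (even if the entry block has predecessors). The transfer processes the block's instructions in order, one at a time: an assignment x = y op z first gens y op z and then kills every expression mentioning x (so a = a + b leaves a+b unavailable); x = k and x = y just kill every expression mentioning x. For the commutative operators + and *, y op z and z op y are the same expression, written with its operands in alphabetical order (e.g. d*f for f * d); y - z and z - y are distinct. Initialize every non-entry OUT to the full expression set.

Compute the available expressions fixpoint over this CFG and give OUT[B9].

Answer: {b+f}

Working:
Fixpoint table:
  B0:   IN={}   OUT={b-b}
  B1:   IN={b-b}   OUT={b-b}
  B2:   IN={}   OUT={b*c, b-b}
  B3:   IN={b*c, b-b}   OUT={b*c, b-b}
  B4:   IN={b*c, b-b}   OUT={b-b, f-a}
  B5:   IN={b-b, f-a}   OUT={f-a}
  B6:   IN={}   OUT={}
  B7:   IN={}   OUT={}
  B8:   IN={}   OUT={}
  B9:   IN={}   OUT={b+f}

Merge at B9: IN[B9] = OUT[B1] ∩ OUT[B3] ∩ OUT[B8] = {}
Applying B9's transfer function to that IN value gives OUT[B9] (row B9 above).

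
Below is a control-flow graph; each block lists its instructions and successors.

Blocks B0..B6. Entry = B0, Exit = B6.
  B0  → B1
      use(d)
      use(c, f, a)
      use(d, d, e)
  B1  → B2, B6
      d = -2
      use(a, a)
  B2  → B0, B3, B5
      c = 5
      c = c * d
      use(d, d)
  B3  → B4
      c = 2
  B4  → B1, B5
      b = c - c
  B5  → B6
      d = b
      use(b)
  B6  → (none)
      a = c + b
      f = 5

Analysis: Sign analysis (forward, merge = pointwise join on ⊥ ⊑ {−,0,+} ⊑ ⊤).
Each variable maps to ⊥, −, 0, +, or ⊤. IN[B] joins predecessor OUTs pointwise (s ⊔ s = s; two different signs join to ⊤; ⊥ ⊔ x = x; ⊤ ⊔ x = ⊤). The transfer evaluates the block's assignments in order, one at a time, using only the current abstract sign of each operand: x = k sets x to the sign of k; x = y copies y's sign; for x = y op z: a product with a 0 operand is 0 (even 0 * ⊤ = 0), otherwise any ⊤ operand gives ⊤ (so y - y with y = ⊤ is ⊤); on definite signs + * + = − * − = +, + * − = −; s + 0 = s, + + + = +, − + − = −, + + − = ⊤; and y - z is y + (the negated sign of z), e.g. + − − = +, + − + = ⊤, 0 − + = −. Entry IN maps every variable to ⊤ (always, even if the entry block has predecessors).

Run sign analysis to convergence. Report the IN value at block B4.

Converged values:
  B0:  IN=(all ⊤)  OUT=(all ⊤)
  B1:  IN=(all ⊤)  OUT={d:-; rest ⊤}
  B2:  IN={d:-; rest ⊤}  OUT={c:-, d:-; rest ⊤}
  B3:  IN={c:-, d:-; rest ⊤}  OUT={c:+, d:-; rest ⊤}
  B4:  IN={c:+, d:-; rest ⊤}  OUT={c:+, d:-; rest ⊤}
  B5:  IN={d:-; rest ⊤}  OUT=(all ⊤)
  B6:  IN=(all ⊤)  OUT={f:+; rest ⊤}

Merge at B4: IN[B4] = OUT[B3] = {a: ⊤, b: ⊤, c: +, d: -, e: ⊤, f: ⊤}

Answer: {a: ⊤, b: ⊤, c: +, d: -, e: ⊤, f: ⊤}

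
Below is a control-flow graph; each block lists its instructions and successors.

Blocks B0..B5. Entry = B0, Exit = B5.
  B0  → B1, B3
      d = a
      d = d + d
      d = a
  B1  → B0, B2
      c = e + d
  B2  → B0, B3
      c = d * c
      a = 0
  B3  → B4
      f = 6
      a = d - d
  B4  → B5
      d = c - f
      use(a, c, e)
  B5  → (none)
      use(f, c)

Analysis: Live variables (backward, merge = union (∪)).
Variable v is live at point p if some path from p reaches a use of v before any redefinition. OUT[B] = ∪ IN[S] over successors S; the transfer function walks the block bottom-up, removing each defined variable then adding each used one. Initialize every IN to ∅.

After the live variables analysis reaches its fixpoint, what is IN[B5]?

Answer: {c, f}

Working:
Per-block solution:
  B0:  IN={a, c, e}  OUT={a, c, d, e}
  B1:  IN={a, d, e}  OUT={a, c, d, e}
  B2:  IN={c, d, e}  OUT={a, c, d, e}
  B3:  IN={c, d, e}  OUT={a, c, e, f}
  B4:  IN={a, c, e, f}  OUT={c, f}
  B5:  IN={c, f}  OUT={}

B5 is the boundary node: OUT[B5] = {}
Applying B5's transfer function to that OUT value gives IN[B5] (row B5 above).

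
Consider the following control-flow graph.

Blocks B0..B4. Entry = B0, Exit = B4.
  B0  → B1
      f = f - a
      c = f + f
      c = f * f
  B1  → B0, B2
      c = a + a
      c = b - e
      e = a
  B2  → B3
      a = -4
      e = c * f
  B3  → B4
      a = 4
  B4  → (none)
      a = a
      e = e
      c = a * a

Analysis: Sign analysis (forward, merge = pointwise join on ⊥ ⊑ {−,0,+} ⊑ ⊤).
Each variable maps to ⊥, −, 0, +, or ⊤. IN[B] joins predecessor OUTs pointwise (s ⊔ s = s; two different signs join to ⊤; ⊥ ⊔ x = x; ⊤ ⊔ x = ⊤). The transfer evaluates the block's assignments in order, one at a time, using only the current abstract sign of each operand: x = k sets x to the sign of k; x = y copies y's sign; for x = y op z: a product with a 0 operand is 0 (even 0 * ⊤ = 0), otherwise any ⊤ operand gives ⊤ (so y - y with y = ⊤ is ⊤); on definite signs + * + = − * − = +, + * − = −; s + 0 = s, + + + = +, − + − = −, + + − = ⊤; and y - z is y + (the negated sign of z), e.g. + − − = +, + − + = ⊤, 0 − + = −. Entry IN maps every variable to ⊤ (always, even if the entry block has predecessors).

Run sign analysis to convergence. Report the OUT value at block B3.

Converged values:
  B0:  IN=(all ⊤)  OUT=(all ⊤)
  B1:  IN=(all ⊤)  OUT=(all ⊤)
  B2:  IN=(all ⊤)  OUT={a:-; rest ⊤}
  B3:  IN={a:-; rest ⊤}  OUT={a:+; rest ⊤}
  B4:  IN={a:+; rest ⊤}  OUT={a:+, c:+; rest ⊤}

Merge at B3: IN[B3] = OUT[B2] = {a: -, b: ⊤, c: ⊤, d: ⊤, e: ⊤, f: ⊤}
Applying B3's transfer function to that IN value gives OUT[B3] (row B3 above).

Answer: {a: +, b: ⊤, c: ⊤, d: ⊤, e: ⊤, f: ⊤}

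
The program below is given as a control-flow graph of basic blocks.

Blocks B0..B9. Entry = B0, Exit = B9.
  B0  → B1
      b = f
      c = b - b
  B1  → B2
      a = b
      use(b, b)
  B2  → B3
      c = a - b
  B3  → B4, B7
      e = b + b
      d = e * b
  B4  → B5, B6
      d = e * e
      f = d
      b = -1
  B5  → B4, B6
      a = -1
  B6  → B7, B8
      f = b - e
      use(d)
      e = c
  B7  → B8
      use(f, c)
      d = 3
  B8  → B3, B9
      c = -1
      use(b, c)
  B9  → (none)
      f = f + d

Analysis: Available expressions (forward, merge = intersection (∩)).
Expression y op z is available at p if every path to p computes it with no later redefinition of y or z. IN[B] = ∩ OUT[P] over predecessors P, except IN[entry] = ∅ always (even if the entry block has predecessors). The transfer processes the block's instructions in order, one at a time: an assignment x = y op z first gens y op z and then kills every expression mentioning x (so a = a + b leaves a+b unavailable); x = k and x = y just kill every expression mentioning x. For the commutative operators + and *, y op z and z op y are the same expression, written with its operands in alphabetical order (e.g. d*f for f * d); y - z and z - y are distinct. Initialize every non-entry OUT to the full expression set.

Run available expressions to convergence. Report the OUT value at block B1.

Answer: {b-b}

Trace:
Fixpoint table:
  B0: | IN={} | OUT={b-b}
  B1: | IN={b-b} | OUT={b-b}
  B2: | IN={b-b} | OUT={a-b, b-b}
  B3: | IN={} | OUT={b*e, b+b}
  B4: | IN={} | OUT={e*e}
  B5: | IN={e*e} | OUT={e*e}
  B6: | IN={e*e} | OUT={}
  B7: | IN={} | OUT={}
  B8: | IN={} | OUT={}
  B9: | IN={} | OUT={}

Merge at B1: IN[B1] = OUT[B0] = {b-b}
Applying B1's transfer function to that IN value gives OUT[B1] (row B1 above).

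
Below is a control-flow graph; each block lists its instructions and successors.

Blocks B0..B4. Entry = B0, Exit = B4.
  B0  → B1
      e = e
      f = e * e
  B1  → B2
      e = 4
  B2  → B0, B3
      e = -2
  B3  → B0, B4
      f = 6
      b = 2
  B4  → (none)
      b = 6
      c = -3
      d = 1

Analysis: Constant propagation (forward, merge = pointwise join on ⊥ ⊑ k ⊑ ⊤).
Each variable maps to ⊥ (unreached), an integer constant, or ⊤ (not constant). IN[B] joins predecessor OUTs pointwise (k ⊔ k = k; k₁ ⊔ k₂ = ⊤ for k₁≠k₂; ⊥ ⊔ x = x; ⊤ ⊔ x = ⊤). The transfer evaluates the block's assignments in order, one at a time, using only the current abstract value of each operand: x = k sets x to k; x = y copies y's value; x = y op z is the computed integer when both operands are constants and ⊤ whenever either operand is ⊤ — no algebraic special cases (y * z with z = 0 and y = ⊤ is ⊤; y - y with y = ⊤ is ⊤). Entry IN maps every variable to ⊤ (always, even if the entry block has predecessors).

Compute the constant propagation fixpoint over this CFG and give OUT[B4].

Per-block solution:
  B0:  IN=(all ⊤)  OUT=(all ⊤)
  B1:  IN=(all ⊤)  OUT={e:4; rest ⊤}
  B2:  IN={e:4; rest ⊤}  OUT={e:-2; rest ⊤}
  B3:  IN={e:-2; rest ⊤}  OUT={b:2, e:-2, f:6; rest ⊤}
  B4:  IN={b:2, e:-2, f:6; rest ⊤}  OUT={b:6, c:-3, d:1, e:-2, f:6; rest ⊤}

Merge at B4: IN[B4] = OUT[B3] = {a: ⊤, b: 2, c: ⊤, d: ⊤, e: -2, f: 6}
Applying B4's transfer function to that IN value gives OUT[B4] (row B4 above).

Answer: {a: ⊤, b: 6, c: -3, d: 1, e: -2, f: 6}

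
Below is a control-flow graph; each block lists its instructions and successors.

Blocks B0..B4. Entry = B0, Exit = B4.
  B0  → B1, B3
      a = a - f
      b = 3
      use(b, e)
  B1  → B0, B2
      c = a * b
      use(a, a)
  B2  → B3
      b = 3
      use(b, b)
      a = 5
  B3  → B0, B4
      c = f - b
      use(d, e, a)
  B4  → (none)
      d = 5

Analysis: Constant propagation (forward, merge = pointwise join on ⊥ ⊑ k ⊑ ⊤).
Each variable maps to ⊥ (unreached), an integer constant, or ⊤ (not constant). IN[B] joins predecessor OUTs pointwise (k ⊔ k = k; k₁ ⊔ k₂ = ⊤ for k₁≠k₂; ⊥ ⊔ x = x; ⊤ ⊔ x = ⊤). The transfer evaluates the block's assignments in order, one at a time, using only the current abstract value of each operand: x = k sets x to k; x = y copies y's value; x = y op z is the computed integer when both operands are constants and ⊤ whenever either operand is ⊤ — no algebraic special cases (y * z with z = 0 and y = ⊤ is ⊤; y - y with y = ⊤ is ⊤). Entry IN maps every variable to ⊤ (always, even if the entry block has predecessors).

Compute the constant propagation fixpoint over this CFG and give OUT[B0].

Converged values:
  B0:   IN=(all ⊤)   OUT={b:3; rest ⊤}
  B1:   IN={b:3; rest ⊤}   OUT={b:3; rest ⊤}
  B2:   IN={b:3; rest ⊤}   OUT={a:5, b:3; rest ⊤}
  B3:   IN={b:3; rest ⊤}   OUT={b:3; rest ⊤}
  B4:   IN={b:3; rest ⊤}   OUT={b:3, d:5; rest ⊤}

Merge at B0 (entry node, so the boundary value (all ⊤) is joined with the incoming edge(s)): IN[B0] = (all ⊤) ⊔ OUT[B1] ⊔ OUT[B3] = {a: ⊤, b: ⊤, c: ⊤, d: ⊤, e: ⊤, f: ⊤}
Applying B0's transfer function to that IN value gives OUT[B0] (row B0 above).

Answer: {a: ⊤, b: 3, c: ⊤, d: ⊤, e: ⊤, f: ⊤}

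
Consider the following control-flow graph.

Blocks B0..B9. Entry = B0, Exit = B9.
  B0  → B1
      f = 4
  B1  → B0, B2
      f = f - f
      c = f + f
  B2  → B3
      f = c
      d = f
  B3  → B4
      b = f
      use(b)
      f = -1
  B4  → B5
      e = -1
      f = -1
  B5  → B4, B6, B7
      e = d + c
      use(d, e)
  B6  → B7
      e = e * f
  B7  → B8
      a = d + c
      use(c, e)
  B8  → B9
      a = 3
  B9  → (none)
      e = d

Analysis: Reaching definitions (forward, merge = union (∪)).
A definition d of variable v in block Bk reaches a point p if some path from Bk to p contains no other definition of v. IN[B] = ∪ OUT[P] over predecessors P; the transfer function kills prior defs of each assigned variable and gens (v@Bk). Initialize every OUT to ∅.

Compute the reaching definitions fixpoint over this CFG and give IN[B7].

Per-block solution:
  B0: | IN={c@B1, f@B1} | OUT={c@B1, f@B0}
  B1: | IN={c@B1, f@B0} | OUT={c@B1, f@B1}
  B2: | IN={c@B1, f@B1} | OUT={c@B1, d@B2, f@B2}
  B3: | IN={c@B1, d@B2, f@B2} | OUT={b@B3, c@B1, d@B2, f@B3}
  B4: | IN={b@B3, c@B1, d@B2, e@B5, f@B3, f@B4} | OUT={b@B3, c@B1, d@B2, e@B4, f@B4}
  B5: | IN={b@B3, c@B1, d@B2, e@B4, f@B4} | OUT={b@B3, c@B1, d@B2, e@B5, f@B4}
  B6: | IN={b@B3, c@B1, d@B2, e@B5, f@B4} | OUT={b@B3, c@B1, d@B2, e@B6, f@B4}
  B7: | IN={b@B3, c@B1, d@B2, e@B5, e@B6, f@B4} | OUT={a@B7, b@B3, c@B1, d@B2, e@B5, e@B6, f@B4}
  B8: | IN={a@B7, b@B3, c@B1, d@B2, e@B5, e@B6, f@B4} | OUT={a@B8, b@B3, c@B1, d@B2, e@B5, e@B6, f@B4}
  B9: | IN={a@B8, b@B3, c@B1, d@B2, e@B5, e@B6, f@B4} | OUT={a@B8, b@B3, c@B1, d@B2, e@B9, f@B4}

Merge at B7: IN[B7] = OUT[B5] ⊔ OUT[B6] = {b@B3, c@B1, d@B2, e@B5, e@B6, f@B4}

Answer: {b@B3, c@B1, d@B2, e@B5, e@B6, f@B4}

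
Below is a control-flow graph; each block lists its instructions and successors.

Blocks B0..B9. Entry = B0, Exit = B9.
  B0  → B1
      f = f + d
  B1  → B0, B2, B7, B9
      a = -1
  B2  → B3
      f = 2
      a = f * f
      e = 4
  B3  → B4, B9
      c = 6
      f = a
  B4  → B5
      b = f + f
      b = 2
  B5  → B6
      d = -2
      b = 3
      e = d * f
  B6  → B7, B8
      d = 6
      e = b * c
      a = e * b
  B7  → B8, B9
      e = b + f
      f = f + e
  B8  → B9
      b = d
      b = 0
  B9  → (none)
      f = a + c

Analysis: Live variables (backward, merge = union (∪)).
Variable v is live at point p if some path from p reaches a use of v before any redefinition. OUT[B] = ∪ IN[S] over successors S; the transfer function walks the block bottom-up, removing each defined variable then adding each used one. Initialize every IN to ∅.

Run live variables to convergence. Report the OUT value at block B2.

Answer: {a}

Working:
Converged values:
  B0:   IN={b, c, d, f}   OUT={b, c, d, f}
  B1:   IN={b, c, d, f}   OUT={a, b, c, d, f}
  B2:   IN={}   OUT={a}
  B3:   IN={a}   OUT={a, c, f}
  B4:   IN={c, f}   OUT={c, f}
  B5:   IN={c, f}   OUT={b, c, f}
  B6:   IN={b, c, f}   OUT={a, b, c, d, f}
  B7:   IN={a, b, c, d, f}   OUT={a, c, d}
  B8:   IN={a, c, d}   OUT={a, c}
  B9:   IN={a, c}   OUT={}

Merge at B2: OUT[B2] = IN[B3] = {a}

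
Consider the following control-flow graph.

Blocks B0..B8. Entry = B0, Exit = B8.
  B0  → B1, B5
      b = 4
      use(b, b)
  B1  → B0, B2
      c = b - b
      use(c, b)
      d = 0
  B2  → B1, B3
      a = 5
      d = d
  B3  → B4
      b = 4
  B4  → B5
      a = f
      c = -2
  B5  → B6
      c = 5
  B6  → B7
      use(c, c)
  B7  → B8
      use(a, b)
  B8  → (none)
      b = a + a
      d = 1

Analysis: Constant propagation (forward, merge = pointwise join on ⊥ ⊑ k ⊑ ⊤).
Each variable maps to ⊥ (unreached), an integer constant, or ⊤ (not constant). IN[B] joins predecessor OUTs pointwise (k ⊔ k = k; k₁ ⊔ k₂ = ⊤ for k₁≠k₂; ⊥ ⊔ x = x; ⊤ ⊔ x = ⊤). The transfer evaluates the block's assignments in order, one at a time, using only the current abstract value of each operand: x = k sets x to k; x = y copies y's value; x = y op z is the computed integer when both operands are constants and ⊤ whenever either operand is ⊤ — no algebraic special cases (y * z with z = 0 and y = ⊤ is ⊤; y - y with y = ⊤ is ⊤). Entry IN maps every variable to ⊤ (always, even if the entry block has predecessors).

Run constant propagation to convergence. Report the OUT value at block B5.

Converged values:
  B0: | IN=(all ⊤) | OUT={b:4; rest ⊤}
  B1: | IN={b:4; rest ⊤} | OUT={b:4, c:0, d:0; rest ⊤}
  B2: | IN={b:4, c:0, d:0; rest ⊤} | OUT={a:5, b:4, c:0, d:0; rest ⊤}
  B3: | IN={a:5, b:4, c:0, d:0; rest ⊤} | OUT={a:5, b:4, c:0, d:0; rest ⊤}
  B4: | IN={a:5, b:4, c:0, d:0; rest ⊤} | OUT={b:4, c:-2, d:0; rest ⊤}
  B5: | IN={b:4; rest ⊤} | OUT={b:4, c:5; rest ⊤}
  B6: | IN={b:4, c:5; rest ⊤} | OUT={b:4, c:5; rest ⊤}
  B7: | IN={b:4, c:5; rest ⊤} | OUT={b:4, c:5; rest ⊤}
  B8: | IN={b:4, c:5; rest ⊤} | OUT={c:5, d:1; rest ⊤}

Merge at B5: IN[B5] = OUT[B0] ⊔ OUT[B4] = {a: ⊤, b: 4, c: ⊤, d: ⊤, e: ⊤, f: ⊤}
Applying B5's transfer function to that IN value gives OUT[B5] (row B5 above).

Answer: {a: ⊤, b: 4, c: 5, d: ⊤, e: ⊤, f: ⊤}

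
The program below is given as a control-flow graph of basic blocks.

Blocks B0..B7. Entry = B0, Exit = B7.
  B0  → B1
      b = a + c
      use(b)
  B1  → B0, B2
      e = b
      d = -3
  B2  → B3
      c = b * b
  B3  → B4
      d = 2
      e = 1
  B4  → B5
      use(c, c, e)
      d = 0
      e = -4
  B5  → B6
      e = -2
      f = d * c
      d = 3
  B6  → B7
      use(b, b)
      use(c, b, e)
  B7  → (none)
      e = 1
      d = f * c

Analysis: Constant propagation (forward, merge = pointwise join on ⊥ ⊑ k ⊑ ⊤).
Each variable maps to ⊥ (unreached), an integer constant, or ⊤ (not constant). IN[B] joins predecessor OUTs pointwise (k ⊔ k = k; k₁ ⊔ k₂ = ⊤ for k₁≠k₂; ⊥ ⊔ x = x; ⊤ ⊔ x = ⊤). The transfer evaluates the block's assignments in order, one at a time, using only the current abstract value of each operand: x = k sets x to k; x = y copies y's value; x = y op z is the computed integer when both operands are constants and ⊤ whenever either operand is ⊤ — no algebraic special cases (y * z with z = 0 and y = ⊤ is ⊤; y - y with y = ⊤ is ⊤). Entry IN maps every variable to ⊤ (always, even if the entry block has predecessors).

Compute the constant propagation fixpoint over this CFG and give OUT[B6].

Answer: {a: ⊤, b: ⊤, c: ⊤, d: 3, e: -2, f: ⊤}

Working:
Converged values:
  B0: | IN=(all ⊤) | OUT=(all ⊤)
  B1: | IN=(all ⊤) | OUT={d:-3; rest ⊤}
  B2: | IN={d:-3; rest ⊤} | OUT={d:-3; rest ⊤}
  B3: | IN={d:-3; rest ⊤} | OUT={d:2, e:1; rest ⊤}
  B4: | IN={d:2, e:1; rest ⊤} | OUT={d:0, e:-4; rest ⊤}
  B5: | IN={d:0, e:-4; rest ⊤} | OUT={d:3, e:-2; rest ⊤}
  B6: | IN={d:3, e:-2; rest ⊤} | OUT={d:3, e:-2; rest ⊤}
  B7: | IN={d:3, e:-2; rest ⊤} | OUT={e:1; rest ⊤}

Merge at B6: IN[B6] = OUT[B5] = {a: ⊤, b: ⊤, c: ⊤, d: 3, e: -2, f: ⊤}
Applying B6's transfer function to that IN value gives OUT[B6] (row B6 above).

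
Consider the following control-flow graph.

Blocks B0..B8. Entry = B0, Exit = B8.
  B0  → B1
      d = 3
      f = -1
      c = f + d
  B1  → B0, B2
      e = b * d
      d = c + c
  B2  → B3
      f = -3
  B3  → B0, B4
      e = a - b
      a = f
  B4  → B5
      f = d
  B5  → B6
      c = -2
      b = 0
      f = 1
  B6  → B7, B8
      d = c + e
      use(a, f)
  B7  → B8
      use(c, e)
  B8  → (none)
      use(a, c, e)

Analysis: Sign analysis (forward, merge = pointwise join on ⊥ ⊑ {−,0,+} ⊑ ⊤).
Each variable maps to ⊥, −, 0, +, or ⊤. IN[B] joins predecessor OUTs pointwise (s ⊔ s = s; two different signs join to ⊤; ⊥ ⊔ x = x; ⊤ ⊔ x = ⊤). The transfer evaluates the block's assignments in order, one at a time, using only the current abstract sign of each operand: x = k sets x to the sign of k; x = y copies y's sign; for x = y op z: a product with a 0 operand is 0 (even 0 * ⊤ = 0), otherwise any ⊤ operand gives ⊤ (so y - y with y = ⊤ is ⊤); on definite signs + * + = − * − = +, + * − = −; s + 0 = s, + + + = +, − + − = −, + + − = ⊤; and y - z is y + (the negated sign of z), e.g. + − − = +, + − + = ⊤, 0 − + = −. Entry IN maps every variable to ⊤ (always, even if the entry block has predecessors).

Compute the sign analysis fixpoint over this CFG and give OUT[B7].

Per-block solution:
  B0:  IN=(all ⊤)  OUT={d:+, f:-; rest ⊤}
  B1:  IN={d:+, f:-; rest ⊤}  OUT={f:-; rest ⊤}
  B2:  IN={f:-; rest ⊤}  OUT={f:-; rest ⊤}
  B3:  IN={f:-; rest ⊤}  OUT={a:-, f:-; rest ⊤}
  B4:  IN={a:-, f:-; rest ⊤}  OUT={a:-; rest ⊤}
  B5:  IN={a:-; rest ⊤}  OUT={a:-, b:0, c:-, f:+; rest ⊤}
  B6:  IN={a:-, b:0, c:-, f:+; rest ⊤}  OUT={a:-, b:0, c:-, f:+; rest ⊤}
  B7:  IN={a:-, b:0, c:-, f:+; rest ⊤}  OUT={a:-, b:0, c:-, f:+; rest ⊤}
  B8:  IN={a:-, b:0, c:-, f:+; rest ⊤}  OUT={a:-, b:0, c:-, f:+; rest ⊤}

Merge at B7: IN[B7] = OUT[B6] = {a: -, b: 0, c: -, d: ⊤, e: ⊤, f: +}
Applying B7's transfer function to that IN value gives OUT[B7] (row B7 above).

Answer: {a: -, b: 0, c: -, d: ⊤, e: ⊤, f: +}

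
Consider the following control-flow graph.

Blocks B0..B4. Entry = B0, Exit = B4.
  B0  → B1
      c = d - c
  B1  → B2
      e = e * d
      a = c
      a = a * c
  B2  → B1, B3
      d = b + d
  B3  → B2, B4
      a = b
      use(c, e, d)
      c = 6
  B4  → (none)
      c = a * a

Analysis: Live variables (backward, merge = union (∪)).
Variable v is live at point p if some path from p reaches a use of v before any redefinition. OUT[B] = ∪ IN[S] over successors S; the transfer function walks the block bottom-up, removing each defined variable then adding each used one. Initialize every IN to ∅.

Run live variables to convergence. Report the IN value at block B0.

Answer: {b, c, d, e}

Working:
Converged values:
  B0:  IN={b, c, d, e}  OUT={b, c, d, e}
  B1:  IN={b, c, d, e}  OUT={b, c, d, e}
  B2:  IN={b, c, d, e}  OUT={b, c, d, e}
  B3:  IN={b, c, d, e}  OUT={a, b, c, d, e}
  B4:  IN={a}  OUT={}

Merge at B0: OUT[B0] = IN[B1] = {b, c, d, e}
Applying B0's transfer function to that OUT value gives IN[B0] (row B0 above).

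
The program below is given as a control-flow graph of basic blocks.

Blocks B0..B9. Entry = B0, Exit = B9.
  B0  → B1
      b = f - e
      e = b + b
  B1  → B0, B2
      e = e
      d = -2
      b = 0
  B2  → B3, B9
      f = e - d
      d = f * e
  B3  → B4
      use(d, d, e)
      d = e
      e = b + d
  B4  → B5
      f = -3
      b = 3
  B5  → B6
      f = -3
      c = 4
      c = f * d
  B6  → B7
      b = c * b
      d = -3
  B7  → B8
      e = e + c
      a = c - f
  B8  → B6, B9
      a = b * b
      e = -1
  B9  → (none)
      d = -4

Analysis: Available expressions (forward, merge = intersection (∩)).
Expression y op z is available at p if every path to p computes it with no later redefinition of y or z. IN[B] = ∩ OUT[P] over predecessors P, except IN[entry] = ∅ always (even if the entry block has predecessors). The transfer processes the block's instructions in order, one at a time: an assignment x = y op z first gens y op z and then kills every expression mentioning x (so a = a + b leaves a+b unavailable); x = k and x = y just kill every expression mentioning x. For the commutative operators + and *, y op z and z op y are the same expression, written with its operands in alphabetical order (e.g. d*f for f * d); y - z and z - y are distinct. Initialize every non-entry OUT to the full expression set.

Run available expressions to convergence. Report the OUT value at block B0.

Fixpoint table:
  B0:  IN={}  OUT={b+b}
  B1:  IN={b+b}  OUT={}
  B2:  IN={}  OUT={e*f}
  B3:  IN={e*f}  OUT={b+d}
  B4:  IN={b+d}  OUT={}
  B5:  IN={}  OUT={d*f}
  B6:  IN={}  OUT={}
  B7:  IN={}  OUT={c-f}
  B8:  IN={c-f}  OUT={b*b, c-f}
  B9:  IN={}  OUT={}

Merge at B0 (entry node, so the boundary value {} is joined with the incoming edge(s)): IN[B0] = {} ∩ OUT[B1] = {}
Applying B0's transfer function to that IN value gives OUT[B0] (row B0 above).

Answer: {b+b}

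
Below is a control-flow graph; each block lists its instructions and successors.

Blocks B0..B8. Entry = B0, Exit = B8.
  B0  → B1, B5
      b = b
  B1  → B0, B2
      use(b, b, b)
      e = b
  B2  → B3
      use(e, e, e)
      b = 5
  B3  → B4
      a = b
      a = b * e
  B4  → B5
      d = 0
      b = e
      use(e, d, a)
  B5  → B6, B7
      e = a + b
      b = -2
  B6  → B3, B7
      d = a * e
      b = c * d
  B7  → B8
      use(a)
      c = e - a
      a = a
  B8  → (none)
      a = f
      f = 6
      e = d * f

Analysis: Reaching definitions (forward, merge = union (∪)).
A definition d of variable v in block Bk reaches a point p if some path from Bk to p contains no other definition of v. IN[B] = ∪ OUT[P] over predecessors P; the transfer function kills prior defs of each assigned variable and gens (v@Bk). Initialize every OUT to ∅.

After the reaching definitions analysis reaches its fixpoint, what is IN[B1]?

Per-block solution:
  B0: | IN={b@B0, e@B1} | OUT={b@B0, e@B1}
  B1: | IN={b@B0, e@B1} | OUT={b@B0, e@B1}
  B2: | IN={b@B0, e@B1} | OUT={b@B2, e@B1}
  B3: | IN={a@B3, b@B2, b@B6, d@B6, e@B1, e@B5} | OUT={a@B3, b@B2, b@B6, d@B6, e@B1, e@B5}
  B4: | IN={a@B3, b@B2, b@B6, d@B6, e@B1, e@B5} | OUT={a@B3, b@B4, d@B4, e@B1, e@B5}
  B5: | IN={a@B3, b@B0, b@B4, d@B4, e@B1, e@B5} | OUT={a@B3, b@B5, d@B4, e@B5}
  B6: | IN={a@B3, b@B5, d@B4, e@B5} | OUT={a@B3, b@B6, d@B6, e@B5}
  B7: | IN={a@B3, b@B5, b@B6, d@B4, d@B6, e@B5} | OUT={a@B7, b@B5, b@B6, c@B7, d@B4, d@B6, e@B5}
  B8: | IN={a@B7, b@B5, b@B6, c@B7, d@B4, d@B6, e@B5} | OUT={a@B8, b@B5, b@B6, c@B7, d@B4, d@B6, e@B8, f@B8}

Merge at B1: IN[B1] = OUT[B0] = {b@B0, e@B1}

Answer: {b@B0, e@B1}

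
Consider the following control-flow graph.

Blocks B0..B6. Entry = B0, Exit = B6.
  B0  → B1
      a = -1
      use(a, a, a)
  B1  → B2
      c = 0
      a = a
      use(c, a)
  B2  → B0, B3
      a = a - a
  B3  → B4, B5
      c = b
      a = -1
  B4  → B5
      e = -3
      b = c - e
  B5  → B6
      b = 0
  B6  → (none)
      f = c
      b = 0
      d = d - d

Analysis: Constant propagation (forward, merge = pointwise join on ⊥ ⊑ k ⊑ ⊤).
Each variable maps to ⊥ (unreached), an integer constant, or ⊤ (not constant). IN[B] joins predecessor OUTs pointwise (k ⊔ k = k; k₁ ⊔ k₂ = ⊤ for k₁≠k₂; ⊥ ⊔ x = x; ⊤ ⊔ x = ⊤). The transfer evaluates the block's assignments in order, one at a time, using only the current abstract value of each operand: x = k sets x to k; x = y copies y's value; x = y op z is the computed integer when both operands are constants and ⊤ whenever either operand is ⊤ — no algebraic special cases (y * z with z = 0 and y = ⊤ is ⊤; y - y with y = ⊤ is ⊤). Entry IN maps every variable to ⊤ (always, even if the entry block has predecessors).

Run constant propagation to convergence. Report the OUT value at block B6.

Converged values:
  B0:  IN=(all ⊤)  OUT={a:-1; rest ⊤}
  B1:  IN={a:-1; rest ⊤}  OUT={a:-1, c:0; rest ⊤}
  B2:  IN={a:-1, c:0; rest ⊤}  OUT={a:0, c:0; rest ⊤}
  B3:  IN={a:0, c:0; rest ⊤}  OUT={a:-1; rest ⊤}
  B4:  IN={a:-1; rest ⊤}  OUT={a:-1, e:-3; rest ⊤}
  B5:  IN={a:-1; rest ⊤}  OUT={a:-1, b:0; rest ⊤}
  B6:  IN={a:-1, b:0; rest ⊤}  OUT={a:-1, b:0; rest ⊤}

Merge at B6: IN[B6] = OUT[B5] = {a: -1, b: 0, c: ⊤, d: ⊤, e: ⊤, f: ⊤}
Applying B6's transfer function to that IN value gives OUT[B6] (row B6 above).

Answer: {a: -1, b: 0, c: ⊤, d: ⊤, e: ⊤, f: ⊤}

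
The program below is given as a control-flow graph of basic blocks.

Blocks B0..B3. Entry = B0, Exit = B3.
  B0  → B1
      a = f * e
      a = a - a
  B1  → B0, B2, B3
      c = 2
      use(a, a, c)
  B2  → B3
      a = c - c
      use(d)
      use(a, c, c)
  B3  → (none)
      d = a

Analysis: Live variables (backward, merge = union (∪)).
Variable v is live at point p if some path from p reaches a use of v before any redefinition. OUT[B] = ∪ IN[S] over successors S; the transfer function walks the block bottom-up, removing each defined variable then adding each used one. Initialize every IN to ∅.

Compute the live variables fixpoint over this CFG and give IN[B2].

Answer: {c, d}

Derivation:
Per-block solution:
  B0:  IN={d, e, f}  OUT={a, d, e, f}
  B1:  IN={a, d, e, f}  OUT={a, c, d, e, f}
  B2:  IN={c, d}  OUT={a}
  B3:  IN={a}  OUT={}

Merge at B2: OUT[B2] = IN[B3] = {a}
Applying B2's transfer function to that OUT value gives IN[B2] (row B2 above).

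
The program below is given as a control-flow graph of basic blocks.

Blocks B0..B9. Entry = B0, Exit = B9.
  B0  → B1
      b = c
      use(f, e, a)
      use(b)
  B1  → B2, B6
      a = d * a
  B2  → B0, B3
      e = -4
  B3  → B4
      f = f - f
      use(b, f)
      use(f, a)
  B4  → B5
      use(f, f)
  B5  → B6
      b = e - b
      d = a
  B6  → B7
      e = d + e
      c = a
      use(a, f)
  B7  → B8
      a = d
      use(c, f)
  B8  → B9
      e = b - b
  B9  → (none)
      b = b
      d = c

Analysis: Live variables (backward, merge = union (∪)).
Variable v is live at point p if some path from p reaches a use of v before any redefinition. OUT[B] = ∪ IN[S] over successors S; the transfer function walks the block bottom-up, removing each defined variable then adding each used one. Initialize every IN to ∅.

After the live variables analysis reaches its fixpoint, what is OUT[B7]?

Answer: {b, c}

Derivation:
Converged values:
  B0:  IN={a, c, d, e, f}  OUT={a, b, c, d, e, f}
  B1:  IN={a, b, c, d, e, f}  OUT={a, b, c, d, e, f}
  B2:  IN={a, b, c, d, f}  OUT={a, b, c, d, e, f}
  B3:  IN={a, b, e, f}  OUT={a, b, e, f}
  B4:  IN={a, b, e, f}  OUT={a, b, e, f}
  B5:  IN={a, b, e, f}  OUT={a, b, d, e, f}
  B6:  IN={a, b, d, e, f}  OUT={b, c, d, f}
  B7:  IN={b, c, d, f}  OUT={b, c}
  B8:  IN={b, c}  OUT={b, c}
  B9:  IN={b, c}  OUT={}

Merge at B7: OUT[B7] = IN[B8] = {b, c}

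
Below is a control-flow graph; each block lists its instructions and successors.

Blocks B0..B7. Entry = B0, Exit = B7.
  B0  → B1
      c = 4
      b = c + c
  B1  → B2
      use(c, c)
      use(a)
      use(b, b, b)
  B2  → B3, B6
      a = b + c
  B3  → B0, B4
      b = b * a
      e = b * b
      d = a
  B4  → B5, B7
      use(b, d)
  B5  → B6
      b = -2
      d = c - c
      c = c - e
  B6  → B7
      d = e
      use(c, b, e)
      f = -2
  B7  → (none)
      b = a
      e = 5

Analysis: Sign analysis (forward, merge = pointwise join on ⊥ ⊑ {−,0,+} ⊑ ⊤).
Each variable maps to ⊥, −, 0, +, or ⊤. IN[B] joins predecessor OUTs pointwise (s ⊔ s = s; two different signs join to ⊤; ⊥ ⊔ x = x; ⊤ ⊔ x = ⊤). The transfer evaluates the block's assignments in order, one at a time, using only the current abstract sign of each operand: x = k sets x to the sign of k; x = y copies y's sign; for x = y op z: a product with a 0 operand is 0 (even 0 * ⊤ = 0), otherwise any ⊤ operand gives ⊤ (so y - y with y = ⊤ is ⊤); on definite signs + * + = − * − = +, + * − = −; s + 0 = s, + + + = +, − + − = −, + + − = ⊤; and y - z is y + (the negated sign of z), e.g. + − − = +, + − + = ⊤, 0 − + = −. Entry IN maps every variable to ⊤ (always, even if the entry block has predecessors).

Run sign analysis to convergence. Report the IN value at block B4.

Answer: {a: +, b: +, c: +, d: +, e: +, f: ⊤}

Trace:
Fixpoint table:
  B0: | IN=(all ⊤) | OUT={b:+, c:+; rest ⊤}
  B1: | IN={b:+, c:+; rest ⊤} | OUT={b:+, c:+; rest ⊤}
  B2: | IN={b:+, c:+; rest ⊤} | OUT={a:+, b:+, c:+; rest ⊤}
  B3: | IN={a:+, b:+, c:+; rest ⊤} | OUT={a:+, b:+, c:+, d:+, e:+; rest ⊤}
  B4: | IN={a:+, b:+, c:+, d:+, e:+; rest ⊤} | OUT={a:+, b:+, c:+, d:+, e:+; rest ⊤}
  B5: | IN={a:+, b:+, c:+, d:+, e:+; rest ⊤} | OUT={a:+, b:-, e:+; rest ⊤}
  B6: | IN={a:+; rest ⊤} | OUT={a:+, f:-; rest ⊤}
  B7: | IN={a:+; rest ⊤} | OUT={a:+, b:+, e:+; rest ⊤}

Merge at B4: IN[B4] = OUT[B3] = {a: +, b: +, c: +, d: +, e: +, f: ⊤}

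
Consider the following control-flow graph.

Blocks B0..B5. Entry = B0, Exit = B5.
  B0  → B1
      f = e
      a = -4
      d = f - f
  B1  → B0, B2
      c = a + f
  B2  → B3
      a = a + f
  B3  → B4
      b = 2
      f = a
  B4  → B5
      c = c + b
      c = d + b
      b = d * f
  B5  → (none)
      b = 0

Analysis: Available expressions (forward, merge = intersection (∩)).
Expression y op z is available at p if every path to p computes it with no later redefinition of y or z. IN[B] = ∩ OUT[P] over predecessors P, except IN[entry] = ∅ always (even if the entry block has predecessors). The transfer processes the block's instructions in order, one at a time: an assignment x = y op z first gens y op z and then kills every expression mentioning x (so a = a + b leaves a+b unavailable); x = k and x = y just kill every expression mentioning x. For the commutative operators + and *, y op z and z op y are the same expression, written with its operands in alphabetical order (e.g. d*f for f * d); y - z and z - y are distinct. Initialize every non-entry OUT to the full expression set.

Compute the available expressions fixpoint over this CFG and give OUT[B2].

Answer: {f-f}

Trace:
Converged values:
  B0:   IN={}   OUT={f-f}
  B1:   IN={f-f}   OUT={a+f, f-f}
  B2:   IN={a+f, f-f}   OUT={f-f}
  B3:   IN={f-f}   OUT={}
  B4:   IN={}   OUT={d*f}
  B5:   IN={d*f}   OUT={d*f}

Merge at B2: IN[B2] = OUT[B1] = {a+f, f-f}
Applying B2's transfer function to that IN value gives OUT[B2] (row B2 above).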